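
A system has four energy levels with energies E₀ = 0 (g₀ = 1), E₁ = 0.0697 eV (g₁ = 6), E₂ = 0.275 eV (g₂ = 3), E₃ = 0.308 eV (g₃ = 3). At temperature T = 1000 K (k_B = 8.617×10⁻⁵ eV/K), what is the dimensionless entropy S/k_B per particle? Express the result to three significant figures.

k_BT = 8.617×10⁻⁵ × 1000 K = 0.086170 eV.
Eᵢ/kT = 0, 0.80887, 3.1914, 3.5743.
Z = Σ gᵢe^(−Eᵢ/kT) = 1·e^(−0) + 6·e^(−0.80887) + 3·e^(−3.1914) + 3·e^(−3.5743) = 1.0000 + 2.6722 + 0.12334 + 0.084105 = 3.8796.
⟨E⟩ = Σ EᵢPᵢ = 0.063428 eV.
S/k_B = ln Z + ⟨E⟩/kT = ln(3.8796) + 0.063428/0.086170 = 1.3557 + 0.73608 = 2.09.

2.09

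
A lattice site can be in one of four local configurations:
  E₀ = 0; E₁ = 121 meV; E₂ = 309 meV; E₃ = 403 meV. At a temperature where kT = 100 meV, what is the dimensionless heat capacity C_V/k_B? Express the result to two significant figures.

0.67

Eᵢ/kT = 0, 1.210, 3.090, 4.030.
Z = Σ e^(−Eᵢ/kT) = e^(−0) + e^(−1.210) + e^(−3.090) + e^(−4.030) = 1.000 + 0.2982 + 0.04550 + 0.01777 = 1.361.
⟨E⟩ = 42.10 meV, ⟨E²⟩ = 8520 meV².
C_V/k_B = (⟨E²⟩ − ⟨E⟩²)/(kT)² = (8520 − 1772)/10000 = 0.67.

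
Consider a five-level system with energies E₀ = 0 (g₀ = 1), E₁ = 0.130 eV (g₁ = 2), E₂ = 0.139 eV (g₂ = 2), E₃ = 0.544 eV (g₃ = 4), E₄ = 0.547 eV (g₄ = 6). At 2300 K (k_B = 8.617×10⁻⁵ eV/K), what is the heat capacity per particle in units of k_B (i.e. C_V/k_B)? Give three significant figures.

0.843

k_BT = 8.617×10⁻⁵ × 2300 K = 0.19819 eV.
Eᵢ/kT = 0, 0.65594, 0.70135, 2.7448, 2.7600.
Z = Σ gᵢe^(−Eᵢ/kT) = 1·e^(−0) + 2·e^(−0.65594) + 2·e^(−0.70135) + 4·e^(−2.7448) + 6·e^(−2.7600) = 1.0000 + 1.0379 + 0.99183 + 0.25704 + 0.37975 = 3.6665.
⟨E⟩ = 0.16919 eV, ⟨E²⟩ = 0.061747 eV².
C_V/k_B = (⟨E²⟩ − ⟨E⟩²)/(kT)² = (0.061747 − 0.028625)/0.039279 = 0.843.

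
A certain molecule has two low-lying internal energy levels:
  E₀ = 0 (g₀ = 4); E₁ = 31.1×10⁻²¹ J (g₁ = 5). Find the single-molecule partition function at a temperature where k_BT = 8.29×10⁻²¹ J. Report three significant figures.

Eᵢ/kT = 0, 3.7515.
Z = Σ gᵢe^(−Eᵢ/kT) = 4·e^(−0) + 5·e^(−3.7515) = 4.0000 + 0.11741 = 4.1174.

Z = 4.12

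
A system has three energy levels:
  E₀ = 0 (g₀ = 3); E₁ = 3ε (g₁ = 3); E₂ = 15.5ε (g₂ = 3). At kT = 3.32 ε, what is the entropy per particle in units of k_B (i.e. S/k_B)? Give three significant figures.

1.74

Eᵢ/kT = 0, 0.90361, 4.6687.
Z = Σ gᵢe^(−Eᵢ/kT) = 3·e^(−0) + 3·e^(−0.90361) + 3·e^(−4.6687) = 3.0000 + 1.2153 + 0.028153 = 4.2435.
⟨E⟩ = Σ EᵢPᵢ = 0.96201 ε.
S/k_B = ln Z + ⟨E⟩/kT = ln(4.2435) + 0.96201/3.32 = 1.4454 + 0.28976 = 1.74.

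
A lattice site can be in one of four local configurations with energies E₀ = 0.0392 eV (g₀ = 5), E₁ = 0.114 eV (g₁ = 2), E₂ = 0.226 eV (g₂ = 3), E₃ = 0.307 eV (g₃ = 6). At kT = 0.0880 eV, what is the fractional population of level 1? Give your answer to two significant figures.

0.13

Eᵢ/kT = 0.4455, 1.295, 2.568, 3.489.
Z = Σ gᵢe^(−Eᵢ/kT) = 5·e^(−0.4455) + 2·e^(−1.295) + 3·e^(−2.568) + 6·e^(−3.489) = 3.203 + 0.5478 + 0.2301 + 0.1832 = 4.164.
P₁ = g₁ e^(−E₁/kT) / Z = 0.5478/4.164 = 0.13.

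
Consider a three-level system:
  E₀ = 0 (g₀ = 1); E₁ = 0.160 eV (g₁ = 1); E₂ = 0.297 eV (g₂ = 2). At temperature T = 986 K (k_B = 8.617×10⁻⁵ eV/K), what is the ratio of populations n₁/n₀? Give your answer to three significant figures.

0.152

k_BT = 8.617×10⁻⁵ × 986 K = 0.084964 eV.
n₁/n₀ = (g₁/g₀) exp[−(E₁−E₀)/kT] = (1/1) × exp(−(0.160 eV)/(0.084964 eV)) = (1/1) × exp(-1.8832) = 0.152.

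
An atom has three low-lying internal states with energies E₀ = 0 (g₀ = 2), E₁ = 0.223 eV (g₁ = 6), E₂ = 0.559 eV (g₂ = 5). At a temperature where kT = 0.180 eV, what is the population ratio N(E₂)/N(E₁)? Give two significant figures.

0.13

n₂/n₁ = (g₂/g₁) exp[−(E₂−E₁)/kT] = (5/6) × exp(−(0.336 eV)/(0.180 eV)) = (5/6) × exp(-1.867) = 0.13.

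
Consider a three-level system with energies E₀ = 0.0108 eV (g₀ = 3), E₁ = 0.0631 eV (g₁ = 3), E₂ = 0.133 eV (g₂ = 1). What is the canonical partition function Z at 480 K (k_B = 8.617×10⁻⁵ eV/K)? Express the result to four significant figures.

k_BT = 8.617×10⁻⁵ × 480 K = 0.0413616 eV.
Eᵢ/kT = 0.261112, 1.52557, 3.21554.
Z = Σ gᵢe^(−Eᵢ/kT) = 3·e^(−0.261112) + 3·e^(−1.52557) + 1·e^(−3.21554) = 2.31058 + 0.652491 + 0.0401337 = 3.00320.

Z = 3.003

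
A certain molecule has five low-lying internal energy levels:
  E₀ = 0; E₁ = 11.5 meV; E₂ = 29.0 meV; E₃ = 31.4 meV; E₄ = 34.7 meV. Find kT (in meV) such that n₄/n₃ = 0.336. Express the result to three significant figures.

n₄/n₃ = exp[−(E₄−E₃)/kT] = 0.336.
⇒ (E₄−E₃)/kT = ln(1/0.336) = ln(2.9762) = 1.0906.
kT = 3.3 meV / 1.0906 = 3.03 meV.

3.03 meV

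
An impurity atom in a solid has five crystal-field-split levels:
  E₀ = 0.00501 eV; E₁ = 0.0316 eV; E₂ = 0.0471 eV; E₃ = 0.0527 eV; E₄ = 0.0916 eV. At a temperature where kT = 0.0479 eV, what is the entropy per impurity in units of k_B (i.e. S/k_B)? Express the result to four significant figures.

Eᵢ/kT = 0.104593, 0.659708, 0.983299, 1.10021, 1.91232.
Z = Σ e^(−Eᵢ/kT) = e^(−0.104593) + e^(−0.659708) + e^(−0.983299) + e^(−1.10021) + e^(−1.91232) = 0.900691 + 0.517002 + 0.374075 + 0.332801 + 0.147737 = 2.27231.
⟨E⟩ = Σ EᵢPᵢ = 0.0306032 eV.
S/k_B = ln Z + ⟨E⟩/kT = ln(2.27231) + 0.0306032/0.0479 = 0.820797 + 0.638898 = 1.460.

1.460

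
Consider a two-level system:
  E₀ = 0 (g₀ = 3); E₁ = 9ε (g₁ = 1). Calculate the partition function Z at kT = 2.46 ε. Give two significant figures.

Eᵢ/kT = 0, 3.659.
Z = Σ gᵢe^(−Eᵢ/kT) = 3·e^(−0) + 1·e^(−3.659) = 3.000 + 0.02576 = 3.026.

Z = 3.0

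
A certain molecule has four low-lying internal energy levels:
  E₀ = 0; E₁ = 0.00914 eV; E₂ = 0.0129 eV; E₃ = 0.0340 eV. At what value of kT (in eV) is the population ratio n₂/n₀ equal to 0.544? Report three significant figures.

n₂/n₀ = exp[−(E₂−E₀)/kT] = 0.544.
⇒ (E₂−E₀)/kT = ln(1/0.544) = ln(1.8382) = 0.60879.
kT = 0.0129 eV / 0.60879 = 0.0212 eV.

0.0212 eV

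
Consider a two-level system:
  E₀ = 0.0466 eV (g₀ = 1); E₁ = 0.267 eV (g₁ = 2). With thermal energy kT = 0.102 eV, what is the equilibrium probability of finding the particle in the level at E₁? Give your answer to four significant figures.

0.1873

Eᵢ/kT = 0.456863, 2.61765.
Z = Σ gᵢe^(−Eᵢ/kT) = 1·e^(−0.456863) + 2·e^(−2.61765) = 0.633267 + 0.145948 = 0.779215.
P₁ = g₁ e^(−E₁/kT) / Z = 0.145948/0.779215 = 0.1873.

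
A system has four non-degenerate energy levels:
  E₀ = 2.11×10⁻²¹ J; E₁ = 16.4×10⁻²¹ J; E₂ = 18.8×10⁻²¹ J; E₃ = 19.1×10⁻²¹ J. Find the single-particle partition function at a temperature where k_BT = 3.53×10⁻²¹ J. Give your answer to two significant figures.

Eᵢ/kT = 0.5977, 4.646, 5.326, 5.411.
Z = Σ e^(−Eᵢ/kT) = e^(−0.5977) + e^(−4.646) + e^(−5.326) + e^(−5.411) = 0.5501 + 0.009600 + 0.004863 + 0.004467 = 0.5690.

Z = 0.57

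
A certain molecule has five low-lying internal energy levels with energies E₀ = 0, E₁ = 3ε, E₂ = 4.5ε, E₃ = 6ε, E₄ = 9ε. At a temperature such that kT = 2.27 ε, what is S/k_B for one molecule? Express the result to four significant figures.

Eᵢ/kT = 0, 1.32159, 1.98238, 2.64317, 3.96476.
Z = Σ e^(−Eᵢ/kT) = e^(−0) + e^(−1.32159) + e^(−1.98238) + e^(−2.64317) + e^(−3.96476) = 1.00000 + 0.266711 + 0.137741 + 0.0711354 + 0.0189726 = 1.49456.
⟨E⟩ = Σ EᵢPᵢ = 1.34992 ε.
S/k_B = ln Z + ⟨E⟩/kT = ln(1.49456) + 1.34992/2.27 = 0.401832 + 0.594678 = 0.9965.

0.9965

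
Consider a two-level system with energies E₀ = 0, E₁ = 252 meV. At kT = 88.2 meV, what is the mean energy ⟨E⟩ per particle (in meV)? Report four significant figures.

Eᵢ/kT = 0, 2.85714.
Z = Σ e^(−Eᵢ/kT) = e^(−0) + e^(−2.85714) = 1.00000 + 0.0574328 = 1.05743.
⟨E⟩ = Σ Eᵢ e^(−Eᵢ/kT) / Z = (0·1.00000 + 252·0.0574328) / 1.05743 = 13.69 meV.

13.69 meV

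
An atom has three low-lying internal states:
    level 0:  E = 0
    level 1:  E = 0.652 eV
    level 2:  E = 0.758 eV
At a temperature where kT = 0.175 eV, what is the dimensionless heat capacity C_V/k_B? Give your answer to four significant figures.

Eᵢ/kT = 0, 3.72571, 4.33143.
Z = Σ e^(−Eᵢ/kT) = e^(−0) + e^(−3.72571) + e^(−4.33143) = 1.00000 + 0.0240960 + 0.0131487 = 1.03724.
⟨E⟩ = 0.0247554 eV, ⟨E²⟩ = 0.0171591 eV².
C_V/k_B = (⟨E²⟩ − ⟨E⟩²)/(kT)² = (0.0171591 − 0.000612830)/0.0306250 = 0.5403.

0.5403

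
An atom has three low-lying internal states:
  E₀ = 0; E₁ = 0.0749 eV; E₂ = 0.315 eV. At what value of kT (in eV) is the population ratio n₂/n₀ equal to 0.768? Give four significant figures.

1.193 eV

n₂/n₀ = exp[−(E₂−E₀)/kT] = 0.768.
⇒ (E₂−E₀)/kT = ln(1/0.768) = ln(1.30208) = 0.263963.
kT = 0.315 eV / 0.263963 = 1.193 eV.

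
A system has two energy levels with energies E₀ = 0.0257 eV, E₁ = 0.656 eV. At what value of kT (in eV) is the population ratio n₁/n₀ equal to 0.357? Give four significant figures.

0.6119 eV

n₁/n₀ = exp[−(E₁−E₀)/kT] = 0.357.
⇒ (E₁−E₀)/kT = ln(1/0.357) = ln(2.80112) = 1.03002.
kT = 0.6303 eV / 1.03002 = 0.6119 eV.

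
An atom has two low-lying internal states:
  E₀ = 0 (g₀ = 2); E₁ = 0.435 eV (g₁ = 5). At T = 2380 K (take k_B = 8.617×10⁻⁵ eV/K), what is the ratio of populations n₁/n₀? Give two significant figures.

k_BT = 8.617×10⁻⁵ × 2380 K = 0.2051 eV.
n₁/n₀ = (g₁/g₀) exp[−(E₁−E₀)/kT] = (5/2) × exp(−(0.435 eV)/(0.2051 eV)) = (5/2) × exp(-2.121) = 0.30.

0.30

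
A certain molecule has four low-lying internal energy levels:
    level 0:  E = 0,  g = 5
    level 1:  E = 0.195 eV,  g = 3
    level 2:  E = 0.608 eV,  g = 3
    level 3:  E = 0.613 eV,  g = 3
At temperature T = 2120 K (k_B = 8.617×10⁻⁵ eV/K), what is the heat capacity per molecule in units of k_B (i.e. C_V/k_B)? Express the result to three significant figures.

k_BT = 8.617×10⁻⁵ × 2120 K = 0.18268 eV.
Eᵢ/kT = 0, 1.0674, 3.3282, 3.3556.
Z = Σ gᵢe^(−Eᵢ/kT) = 5·e^(−0) + 3·e^(−1.0674) + 3·e^(−3.3282) + 3·e^(−3.3556) = 5.0000 + 1.0317 + 0.10757 + 0.10467 = 6.2439.
⟨E⟩ = 0.052971 eV, ⟨E²⟩ = 0.018951 eV².
C_V/k_B = (⟨E²⟩ − ⟨E⟩²)/(kT)² = (0.018951 − 0.0028059)/0.033372 = 0.484.

0.484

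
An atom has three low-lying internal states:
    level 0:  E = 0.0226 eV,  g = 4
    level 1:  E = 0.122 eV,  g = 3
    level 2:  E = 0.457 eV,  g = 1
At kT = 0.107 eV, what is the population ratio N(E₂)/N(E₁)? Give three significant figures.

n₂/n₁ = (g₂/g₁) exp[−(E₂−E₁)/kT] = (1/3) × exp(−(0.335 eV)/(0.107 eV)) = (1/3) × exp(-3.1308) = 0.0146.

0.0146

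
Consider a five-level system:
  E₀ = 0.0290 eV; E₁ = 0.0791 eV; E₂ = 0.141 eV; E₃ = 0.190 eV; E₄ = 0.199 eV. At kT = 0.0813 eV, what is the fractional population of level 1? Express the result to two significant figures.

0.26

Eᵢ/kT = 0.3567, 0.9729, 1.734, 2.337, 2.448.
Z = Σ e^(−Eᵢ/kT) = e^(−0.3567) + e^(−0.9729) + e^(−1.734) + e^(−2.337) + e^(−2.448) = 0.7000 + 0.3780 + 0.1766 + 0.09662 + 0.08647 = 1.438.
P₁ = e^(−E₁/kT) / Z = 0.3780/1.438 = 0.26.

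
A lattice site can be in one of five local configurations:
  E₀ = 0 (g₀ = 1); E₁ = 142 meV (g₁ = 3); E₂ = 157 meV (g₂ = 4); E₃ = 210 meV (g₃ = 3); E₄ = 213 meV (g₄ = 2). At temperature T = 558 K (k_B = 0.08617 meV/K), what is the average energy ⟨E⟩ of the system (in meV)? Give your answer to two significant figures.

43 meV

k_BT = 0.08617 × 558 K = 48.08 meV.
Eᵢ/kT = 0, 2.953, 3.265, 4.368, 4.430.
Z = Σ gᵢe^(−Eᵢ/kT) = 1·e^(−0) + 3·e^(−2.953) + 4·e^(−3.265) + 3·e^(−4.368) + 2·e^(−4.430) = 1.000 + 0.1565 + 0.1528 + 0.03803 + 0.02383 = 1.371.
⟨E⟩ = Σ Eᵢ gᵢe^(−Eᵢ/kT) / Z = (0·1.000 + 142·0.1565 + 157·0.1528 + 210·0.03803 + 213·0.02383) / 1.371 = 43 meV.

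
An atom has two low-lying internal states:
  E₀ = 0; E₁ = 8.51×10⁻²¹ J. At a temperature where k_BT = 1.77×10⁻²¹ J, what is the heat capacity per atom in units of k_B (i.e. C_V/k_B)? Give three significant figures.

0.186

Eᵢ/kT = 0, 4.8079.
Z = Σ e^(−Eᵢ/kT) = e^(−0) + e^(−4.8079) = 1.0000 + 0.0081650 = 1.0082.
⟨E⟩ = 0.068919, ⟨E²⟩ = 0.58650.
C_V/k_B = (⟨E²⟩ − ⟨E⟩²)/(kT)² = (0.58650 − 0.0047498)/3.1329 = 0.186.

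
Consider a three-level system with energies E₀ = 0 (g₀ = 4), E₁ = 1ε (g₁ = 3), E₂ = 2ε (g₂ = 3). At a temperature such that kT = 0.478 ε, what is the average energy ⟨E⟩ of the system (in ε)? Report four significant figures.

0.1046 ε

Eᵢ/kT = 0, 2.09205, 4.18410.
Z = Σ gᵢe^(−Eᵢ/kT) = 4·e^(−0) + 3·e^(−2.09205) + 3·e^(−4.18410) = 4.00000 + 0.370302 + 0.0457077 = 4.41601.
⟨E⟩ = Σ Eᵢ gᵢe^(−Eᵢ/kT) / Z = (0·4.00000 + 1·0.370302 + 2·0.0457077) / 4.41601 = 0.1046 ε.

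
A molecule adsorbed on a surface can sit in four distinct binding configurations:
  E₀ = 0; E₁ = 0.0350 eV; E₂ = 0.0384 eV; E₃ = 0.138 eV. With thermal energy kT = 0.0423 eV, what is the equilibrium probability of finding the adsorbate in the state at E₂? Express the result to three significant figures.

0.215

Eᵢ/kT = 0, 0.82742, 0.90780, 3.2624.
Z = Σ e^(−Eᵢ/kT) = e^(−0) + e^(−0.82742) + e^(−0.90780) + e^(−3.2624) = 1.0000 + 0.43718 + 0.40341 + 0.038296 = 1.8789.
P₂ = e^(−E₂/kT) / Z = 0.40341/1.8789 = 0.215.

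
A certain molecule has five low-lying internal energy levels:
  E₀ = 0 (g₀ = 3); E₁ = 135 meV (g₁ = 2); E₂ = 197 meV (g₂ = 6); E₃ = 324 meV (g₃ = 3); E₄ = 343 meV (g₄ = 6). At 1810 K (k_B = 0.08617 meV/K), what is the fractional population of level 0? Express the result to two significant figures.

k_BT = 0.08617 × 1810 K = 156.0 meV.
Eᵢ/kT = 0, 0.8654, 1.263, 2.077, 2.199.
Z = Σ gᵢe^(−Eᵢ/kT) = 3·e^(−0) + 2·e^(−0.8654) + 6·e^(−1.263) + 3·e^(−2.077) + 6·e^(−2.199) = 3.000 + 0.8418 + 1.697 + 0.3759 + 0.6655 = 6.580.
P₀ = g₀ e^(−E₀/kT) / Z = 3.000/6.580 = 0.46.

0.46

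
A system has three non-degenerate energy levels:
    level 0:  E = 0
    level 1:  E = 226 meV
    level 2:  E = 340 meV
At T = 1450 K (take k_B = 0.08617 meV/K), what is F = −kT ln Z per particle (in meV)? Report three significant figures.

-25.8 meV

k_BT = 0.08617 × 1450 K = 124.95 meV.
Eᵢ/kT = 0, 1.8087, 2.7211.
Z = Σ e^(−Eᵢ/kT) = e^(−0) + e^(−1.8087) + e^(−2.7211) = 1.0000 + 0.16387 + 0.065802 = 1.2297.
F = −kT ln Z = −124.95 × ln(1.2297) = −124.95 × 0.20677 = -25.8 meV.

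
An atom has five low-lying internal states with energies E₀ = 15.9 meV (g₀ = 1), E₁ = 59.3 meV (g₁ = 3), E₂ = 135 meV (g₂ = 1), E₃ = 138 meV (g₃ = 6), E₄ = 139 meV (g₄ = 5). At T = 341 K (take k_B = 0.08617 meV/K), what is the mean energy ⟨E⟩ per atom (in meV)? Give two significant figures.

k_BT = 0.08617 × 341 K = 29.38 meV.
Eᵢ/kT = 0.5412, 2.018, 4.595, 4.697, 4.731.
Z = Σ gᵢe^(−Eᵢ/kT) = 1·e^(−0.5412) + 3·e^(−2.018) + 1·e^(−4.595) + 6·e^(−4.697) + 5·e^(−4.731) = 0.5820 + 0.3988 + 0.01010 + 0.05474 + 0.04409 = 1.090.
⟨E⟩ = Σ Eᵢ gᵢe^(−Eᵢ/kT) / Z = (15.9·0.5820 + 59.3·0.3988 + 135·0.01010 + 138·0.05474 + 139·0.04409) / 1.090 = 44 meV.

44 meV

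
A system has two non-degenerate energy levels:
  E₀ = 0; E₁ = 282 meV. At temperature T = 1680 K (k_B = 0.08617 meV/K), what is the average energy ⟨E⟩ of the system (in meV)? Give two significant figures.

35 meV

k_BT = 0.08617 × 1680 K = 144.8 meV.
Eᵢ/kT = 0, 1.948.
Z = Σ e^(−Eᵢ/kT) = e^(−0) + e^(−1.948) = 1.000 + 0.1426 = 1.143.
⟨E⟩ = Σ Eᵢ e^(−Eᵢ/kT) / Z = (0·1.000 + 282·0.1426) / 1.143 = 35 meV.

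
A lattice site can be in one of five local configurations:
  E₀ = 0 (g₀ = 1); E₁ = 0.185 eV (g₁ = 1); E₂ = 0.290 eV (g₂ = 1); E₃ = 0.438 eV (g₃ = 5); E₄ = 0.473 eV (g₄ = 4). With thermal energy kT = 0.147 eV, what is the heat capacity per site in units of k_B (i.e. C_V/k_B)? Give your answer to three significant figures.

1.60

Eᵢ/kT = 0, 1.2585, 1.9728, 2.9796, 3.2177.
Z = Σ gᵢe^(−Eᵢ/kT) = 1·e^(−0) + 1·e^(−1.2585) + 1·e^(−1.9728) + 5·e^(−2.9796) + 4·e^(−3.2177) = 1.0000 + 0.28408 + 0.13907 + 0.25407 + 0.16019 = 1.8374.
⟨E⟩ = 0.15236 eV, ⟨E²⟩ = 0.057690 eV².
C_V/k_B = (⟨E²⟩ − ⟨E⟩²)/(kT)² = (0.057690 − 0.023214)/0.021609 = 1.60.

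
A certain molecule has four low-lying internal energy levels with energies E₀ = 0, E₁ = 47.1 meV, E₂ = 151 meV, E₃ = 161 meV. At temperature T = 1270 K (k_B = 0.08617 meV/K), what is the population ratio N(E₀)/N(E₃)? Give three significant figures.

4.35

k_BT = 0.08617 × 1270 K = 109.44 meV.
n₀/n₃ = exp[−(E₀−E₃)/kT] = exp(−(-161 meV)/(109.44 meV)) = exp(1.4711) = 4.35.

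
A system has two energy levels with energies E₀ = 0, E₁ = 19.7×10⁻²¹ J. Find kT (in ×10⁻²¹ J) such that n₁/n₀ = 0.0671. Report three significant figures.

7.29 ×10⁻²¹ J

n₁/n₀ = exp[−(E₁−E₀)/kT] = 0.0671.
⇒ (E₁−E₀)/kT = ln(1/0.0671) = ln(14.903) = 2.7016.
kT = 19.7 ×10⁻²¹ J / 2.7016 = 7.29 ×10⁻²¹ J.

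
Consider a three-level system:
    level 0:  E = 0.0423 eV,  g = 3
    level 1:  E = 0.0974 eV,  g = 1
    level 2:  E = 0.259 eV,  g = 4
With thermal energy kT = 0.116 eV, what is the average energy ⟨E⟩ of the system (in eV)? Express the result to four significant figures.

0.08195 eV

Eᵢ/kT = 0.364655, 0.839655, 2.23276.
Z = Σ gᵢe^(−Eᵢ/kT) = 3·e^(−0.364655) + 1·e^(−0.839655) + 4·e^(−2.23276) = 2.08331 + 0.431859 + 0.428928 = 2.94410.
⟨E⟩ = Σ Eᵢ gᵢe^(−Eᵢ/kT) / Z = (0.0423·2.08331 + 0.0974·0.431859 + 0.259·0.428928) / 2.94410 = 0.08195 eV.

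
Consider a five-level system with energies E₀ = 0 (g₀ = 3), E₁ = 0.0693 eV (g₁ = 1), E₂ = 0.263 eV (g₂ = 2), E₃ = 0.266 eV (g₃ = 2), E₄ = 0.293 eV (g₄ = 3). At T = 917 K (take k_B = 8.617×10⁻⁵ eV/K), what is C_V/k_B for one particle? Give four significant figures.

k_BT = 8.617×10⁻⁵ × 917 K = 0.0790179 eV.
Eᵢ/kT = 0, 0.877016, 3.32836, 3.36633, 3.70802.
Z = Σ gᵢe^(−Eᵢ/kT) = 3·e^(−0) + 1·e^(−0.877016) + 2·e^(−3.32836) + 2·e^(−3.36633) + 3·e^(−3.70802) = 3.00000 + 0.416022 + 0.0717037 + 0.0690322 + 0.0735781 = 3.63034.
⟨E⟩ = 0.0241325 eV, ⟨E²⟩ = 0.00500192 eV².
C_V/k_B = (⟨E²⟩ − ⟨E⟩²)/(kT)² = (0.00500192 − 0.000582378)/0.00624383 = 0.7078.

0.7078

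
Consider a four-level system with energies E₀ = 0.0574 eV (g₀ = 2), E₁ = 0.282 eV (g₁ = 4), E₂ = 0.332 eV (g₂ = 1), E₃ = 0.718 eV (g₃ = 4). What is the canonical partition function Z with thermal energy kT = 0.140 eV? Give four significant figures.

Z = 1.978

Eᵢ/kT = 0.410000, 2.01429, 2.37143, 5.12857.
Z = Σ gᵢe^(−Eᵢ/kT) = 2·e^(−0.410000) + 4·e^(−2.01429) + 1·e^(−2.37143) + 4·e^(−5.12857) = 1.32730 + 0.533660 + 0.0933471 + 0.0237001 = 1.97801.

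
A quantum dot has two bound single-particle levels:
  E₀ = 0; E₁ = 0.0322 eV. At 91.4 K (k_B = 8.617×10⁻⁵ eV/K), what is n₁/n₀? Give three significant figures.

k_BT = 8.617×10⁻⁵ × 91.4 K = 0.0078759 eV.
n₁/n₀ = exp[−(E₁−E₀)/kT] = exp(−(0.0322 eV)/(0.0078759 eV)) = exp(-4.0884) = 0.0168.

0.0168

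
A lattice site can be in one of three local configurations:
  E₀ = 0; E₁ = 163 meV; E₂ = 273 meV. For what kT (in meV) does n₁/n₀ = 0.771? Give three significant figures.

n₁/n₀ = exp[−(E₁−E₀)/kT] = 0.771.
⇒ (E₁−E₀)/kT = ln(1/0.771) = ln(1.2970) = 0.26005.
kT = 163 meV / 0.26005 = 627 meV.

627 meV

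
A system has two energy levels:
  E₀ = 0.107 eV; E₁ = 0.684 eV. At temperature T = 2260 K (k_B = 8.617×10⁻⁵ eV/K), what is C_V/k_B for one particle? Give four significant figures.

k_BT = 8.617×10⁻⁵ × 2260 K = 0.194744 eV.
Eᵢ/kT = 0.549439, 3.51230.
Z = Σ e^(−Eᵢ/kT) = e^(−0.549439) + e^(−3.51230) = 0.577274 + 0.0298282 = 0.607102.
⟨E⟩ = 0.135349 eV, ⟨E²⟩ = 0.0338732 eV².
C_V/k_B = (⟨E²⟩ − ⟨E⟩²)/(kT)² = (0.0338732 − 0.0183194)/0.0379252 = 0.4101.

0.4101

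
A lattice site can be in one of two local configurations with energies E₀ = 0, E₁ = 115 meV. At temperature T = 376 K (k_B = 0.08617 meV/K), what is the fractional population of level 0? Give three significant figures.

0.972

k_BT = 0.08617 × 376 K = 32.400 meV.
Eᵢ/kT = 0, 3.5494.
Z = Σ e^(−Eᵢ/kT) = e^(−0) + e^(−3.5494) = 1.0000 + 0.028742 = 1.0287.
P₀ = e^(−E₀/kT) / Z = 1.0000/1.0287 = 0.972.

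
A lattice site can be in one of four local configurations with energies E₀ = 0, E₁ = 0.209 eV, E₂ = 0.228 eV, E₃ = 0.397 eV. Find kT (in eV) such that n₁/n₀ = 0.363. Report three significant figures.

n₁/n₀ = exp[−(E₁−E₀)/kT] = 0.363.
⇒ (E₁−E₀)/kT = ln(1/0.363) = ln(2.7548) = 1.0133.
kT = 0.209 eV / 1.0133 = 0.206 eV.

0.206 eV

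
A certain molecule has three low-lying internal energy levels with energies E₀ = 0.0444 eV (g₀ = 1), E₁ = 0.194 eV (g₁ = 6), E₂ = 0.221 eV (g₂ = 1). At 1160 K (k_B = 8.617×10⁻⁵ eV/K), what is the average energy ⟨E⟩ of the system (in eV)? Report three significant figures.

k_BT = 8.617×10⁻⁵ × 1160 K = 0.099957 eV.
Eᵢ/kT = 0.44419, 1.9408, 2.2110.
Z = Σ gᵢe^(−Eᵢ/kT) = 1·e^(−0.44419) + 6·e^(−1.9408) + 1·e^(−2.2110) = 0.64134 + 0.86153 + 0.10959 = 1.6125.
⟨E⟩ = Σ Eᵢ gᵢe^(−Eᵢ/kT) / Z = (0.0444·0.64134 + 0.194·0.86153 + 0.221·0.10959) / 1.6125 = 0.136 eV.

0.136 eV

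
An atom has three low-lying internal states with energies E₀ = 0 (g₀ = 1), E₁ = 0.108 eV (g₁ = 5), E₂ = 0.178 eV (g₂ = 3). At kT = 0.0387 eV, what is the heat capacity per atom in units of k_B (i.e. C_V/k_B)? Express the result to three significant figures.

Eᵢ/kT = 0, 2.7907, 4.5995.
Z = Σ gᵢe^(−Eᵢ/kT) = 1·e^(−0) + 5·e^(−2.7907) + 3·e^(−4.5995) = 1.0000 + 0.30689 + 0.030171 = 1.3371.
⟨E⟩ = 0.028805 eV, ⟨E²⟩ = 0.0033920 eV².
C_V/k_B = (⟨E²⟩ − ⟨E⟩²)/(kT)² = (0.0033920 − 0.00082973)/0.0014977 = 1.71.

1.71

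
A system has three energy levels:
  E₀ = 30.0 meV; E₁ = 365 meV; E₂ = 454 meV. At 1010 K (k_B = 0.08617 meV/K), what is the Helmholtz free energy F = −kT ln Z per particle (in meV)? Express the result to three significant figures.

27.5 meV

k_BT = 0.08617 × 1010 K = 87.032 meV.
Eᵢ/kT = 0.34470, 4.1939, 5.2165.
Z = Σ e^(−Eᵢ/kT) = e^(−0.34470) + e^(−4.1939) + e^(−5.2165) = 0.70843 + 0.015087 + 0.0054263 = 0.72894.
F = −kT ln Z = −87.032 × ln(0.72894) = −87.032 × -0.31616 = 27.5 meV.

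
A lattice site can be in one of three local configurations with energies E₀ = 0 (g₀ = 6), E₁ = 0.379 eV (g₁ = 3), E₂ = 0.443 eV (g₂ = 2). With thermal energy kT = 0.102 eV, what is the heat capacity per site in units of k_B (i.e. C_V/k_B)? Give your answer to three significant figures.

Eᵢ/kT = 0, 3.7157, 4.3431.
Z = Σ gᵢe^(−Eᵢ/kT) = 6·e^(−0) + 3·e^(−3.7157) + 2·e^(−4.3431) = 6.0000 + 0.073015 + 0.025992 = 6.0990.
⟨E⟩ = 0.0064252 eV, ⟨E²⟩ = 0.0025560 eV².
C_V/k_B = (⟨E²⟩ − ⟨E⟩²)/(kT)² = (0.0025560 − 0.000041283)/0.010404 = 0.242.

0.242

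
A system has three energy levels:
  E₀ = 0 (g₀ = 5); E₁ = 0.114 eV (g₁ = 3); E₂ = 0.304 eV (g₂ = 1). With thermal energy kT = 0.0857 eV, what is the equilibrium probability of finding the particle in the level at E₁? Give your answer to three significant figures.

Eᵢ/kT = 0, 1.3302, 3.5473.
Z = Σ gᵢe^(−Eᵢ/kT) = 5·e^(−0) + 3·e^(−1.3302) + 1·e^(−3.5473) = 5.0000 + 0.79327 + 0.028802 = 5.8221.
P₁ = g₁ e^(−E₁/kT) / Z = 0.79327/5.8221 = 0.136.

0.136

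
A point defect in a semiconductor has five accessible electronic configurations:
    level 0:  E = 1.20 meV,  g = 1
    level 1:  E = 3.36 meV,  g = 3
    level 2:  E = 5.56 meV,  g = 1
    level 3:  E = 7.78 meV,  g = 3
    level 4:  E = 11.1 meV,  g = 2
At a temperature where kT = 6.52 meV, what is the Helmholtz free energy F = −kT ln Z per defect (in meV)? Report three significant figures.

Eᵢ/kT = 0.18405, 0.51534, 0.85276, 1.1933, 1.7025.
Z = Σ gᵢe^(−Eᵢ/kT) = 1·e^(−0.18405) + 3·e^(−0.51534) + 1·e^(−0.85276) + 3·e^(−1.1933) + 2·e^(−1.7025) = 0.83189 + 1.7919 + 0.42624 + 0.90966 + 0.36445 = 4.3241.
F = −kT ln Z = −6.52 × ln(4.3241) = −6.52 × 1.4642 = -9.55 meV.

-9.55 meV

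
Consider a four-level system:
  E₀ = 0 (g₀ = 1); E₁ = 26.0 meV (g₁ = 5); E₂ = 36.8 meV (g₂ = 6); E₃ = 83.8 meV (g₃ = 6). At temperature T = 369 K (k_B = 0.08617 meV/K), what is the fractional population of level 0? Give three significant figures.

0.181

k_BT = 0.08617 × 369 K = 31.797 meV.
Eᵢ/kT = 0, 0.81769, 1.1573, 2.6355.
Z = Σ gᵢe^(−Eᵢ/kT) = 1·e^(−0) + 5·e^(−0.81769) + 6·e^(−1.1573) + 6·e^(−2.6355) = 1.0000 + 2.2073 + 1.8860 + 0.43010 = 5.5234.
P₀ = g₀ e^(−E₀/kT) / Z = 1.0000/5.5234 = 0.181.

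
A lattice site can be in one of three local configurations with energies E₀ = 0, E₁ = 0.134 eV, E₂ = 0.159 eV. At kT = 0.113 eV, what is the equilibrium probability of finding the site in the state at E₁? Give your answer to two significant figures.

Eᵢ/kT = 0, 1.186, 1.407.
Z = Σ e^(−Eᵢ/kT) = e^(−0) + e^(−1.186) + e^(−1.407) = 1.000 + 0.3054 + 0.2449 = 1.550.
P₁ = e^(−E₁/kT) / Z = 0.3054/1.550 = 0.20.

0.20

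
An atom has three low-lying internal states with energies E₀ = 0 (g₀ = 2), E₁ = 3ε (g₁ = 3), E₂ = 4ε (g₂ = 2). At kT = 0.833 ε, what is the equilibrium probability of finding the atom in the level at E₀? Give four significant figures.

Eᵢ/kT = 0, 3.60144, 4.80192.
Z = Σ gᵢe^(−Eᵢ/kT) = 2·e^(−0) + 3·e^(−3.60144) + 2·e^(−4.80192) = 2.00000 + 0.0818532 + 0.0164279 = 2.09828.
P₀ = g₀ e^(−E₀/kT) / Z = 2.00000/2.09828 = 0.9532.

0.9532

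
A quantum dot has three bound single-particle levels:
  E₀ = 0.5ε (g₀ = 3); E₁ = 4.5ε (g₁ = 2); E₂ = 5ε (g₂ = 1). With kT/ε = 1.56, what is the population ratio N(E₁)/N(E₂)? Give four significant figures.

2.756

n₁/n₂ = (g₁/g₂) exp[−(E₁−E₂)/kT] = (2/1) × exp(−(-0.5ε)/(1.56ε)) = (2/1) × exp(0.320513) = 2.756.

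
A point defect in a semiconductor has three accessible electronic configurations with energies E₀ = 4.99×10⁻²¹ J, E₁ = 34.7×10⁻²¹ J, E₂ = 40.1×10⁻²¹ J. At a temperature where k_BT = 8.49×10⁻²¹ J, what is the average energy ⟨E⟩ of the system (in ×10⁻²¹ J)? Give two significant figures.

Eᵢ/kT = 0.5878, 4.087, 4.723.
Z = Σ e^(−Eᵢ/kT) = e^(−0.5878) + e^(−4.087) + e^(−4.723) = 0.5555 + 0.01679 + 0.008888 = 0.5812.
⟨E⟩ = Σ Eᵢ e^(−Eᵢ/kT) / Z = (4.99·0.5555 + 34.7·0.01679 + 40.1·0.008888) / 0.5812 = 6.4 ×10⁻²¹ J.

6.4 ×10⁻²¹ J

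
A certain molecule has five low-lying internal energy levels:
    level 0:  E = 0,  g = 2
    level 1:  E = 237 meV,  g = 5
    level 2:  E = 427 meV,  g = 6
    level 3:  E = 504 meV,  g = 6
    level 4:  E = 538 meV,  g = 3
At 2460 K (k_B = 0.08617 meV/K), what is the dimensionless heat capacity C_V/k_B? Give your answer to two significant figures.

0.85

k_BT = 0.08617 × 2460 K = 212.0 meV.
Eᵢ/kT = 0, 1.118, 2.014, 2.377, 2.538.
Z = Σ gᵢe^(−Eᵢ/kT) = 2·e^(−0) + 5·e^(−1.118) + 6·e^(−2.014) + 6·e^(−2.377) + 3·e^(−2.538) = 2.000 + 1.635 + 0.8007 + 0.5570 + 0.2371 = 5.230.
⟨E⟩ = 217.5 meV, ⟨E²⟩ = 85650 meV².
C_V/k_B = (⟨E²⟩ − ⟨E⟩²)/(kT)² = (85650 − 47310)/44940 = 0.85.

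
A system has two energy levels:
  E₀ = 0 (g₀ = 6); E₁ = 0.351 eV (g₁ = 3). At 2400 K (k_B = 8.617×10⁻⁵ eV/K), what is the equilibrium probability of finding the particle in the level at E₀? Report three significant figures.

k_BT = 8.617×10⁻⁵ × 2400 K = 0.20681 eV.
Eᵢ/kT = 0, 1.6972.
Z = Σ gᵢe^(−Eᵢ/kT) = 6·e^(−0) + 3·e^(−1.6972) = 6.0000 + 0.54959 = 6.5496.
P₀ = g₀ e^(−E₀/kT) / Z = 6.0000/6.5496 = 0.916.

0.916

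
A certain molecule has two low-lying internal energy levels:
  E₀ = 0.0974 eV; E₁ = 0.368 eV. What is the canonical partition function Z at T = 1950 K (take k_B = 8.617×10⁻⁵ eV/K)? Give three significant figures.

k_BT = 8.617×10⁻⁵ × 1950 K = 0.16803 eV.
Eᵢ/kT = 0.57966, 2.1901.
Z = Σ e^(−Eᵢ/kT) = e^(−0.57966) + e^(−2.1901) = 0.56009 + 0.11191 = 0.67200.

Z = 0.672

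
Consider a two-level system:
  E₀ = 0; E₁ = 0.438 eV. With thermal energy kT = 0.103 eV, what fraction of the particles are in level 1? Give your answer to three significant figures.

Eᵢ/kT = 0, 4.2524.
Z = Σ e^(−Eᵢ/kT) = e^(−0) + e^(−4.2524) = 1.0000 + 0.014230 = 1.0142.
P₁ = e^(−E₁/kT) / Z = 0.014230/1.0142 = 0.0140.

0.0140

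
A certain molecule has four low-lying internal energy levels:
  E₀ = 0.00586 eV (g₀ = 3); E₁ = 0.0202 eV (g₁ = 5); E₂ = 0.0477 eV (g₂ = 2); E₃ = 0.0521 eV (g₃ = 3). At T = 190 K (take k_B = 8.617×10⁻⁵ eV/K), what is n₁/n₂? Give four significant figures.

13.41

k_BT = 8.617×10⁻⁵ × 190 K = 0.0163723 eV.
n₁/n₂ = (g₁/g₂) exp[−(E₁−E₂)/kT] = (5/2) × exp(−(-0.0275 eV)/(0.0163723 eV)) = (5/2) × exp(1.67967) = 13.41.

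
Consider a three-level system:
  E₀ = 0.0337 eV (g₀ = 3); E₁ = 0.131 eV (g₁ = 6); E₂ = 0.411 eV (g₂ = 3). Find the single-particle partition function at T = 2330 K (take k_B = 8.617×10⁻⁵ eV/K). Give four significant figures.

Z = 6.048

k_BT = 8.617×10⁻⁵ × 2330 K = 0.200776 eV.
Eᵢ/kT = 0.167849, 0.652468, 2.04706.
Z = Σ gᵢe^(−Eᵢ/kT) = 3·e^(−0.167849) + 6·e^(−0.652468) + 3·e^(−2.04706) = 2.53644 + 3.12455 + 0.387342 = 6.04833.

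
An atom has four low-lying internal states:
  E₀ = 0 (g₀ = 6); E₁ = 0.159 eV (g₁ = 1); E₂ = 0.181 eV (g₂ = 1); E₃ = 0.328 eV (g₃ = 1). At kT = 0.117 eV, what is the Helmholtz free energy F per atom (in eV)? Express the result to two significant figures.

Eᵢ/kT = 0, 1.359, 1.547, 2.803.
Z = Σ gᵢe^(−Eᵢ/kT) = 6·e^(−0) + 1·e^(−1.359) + 1·e^(−1.547) + 1·e^(−2.803) = 6.000 + 0.2569 + 0.2129 + 0.06063 = 6.530.
F = −kT ln Z = −0.117 × ln(6.530) = −0.117 × 1.876 = -0.22 eV.

-0.22 eV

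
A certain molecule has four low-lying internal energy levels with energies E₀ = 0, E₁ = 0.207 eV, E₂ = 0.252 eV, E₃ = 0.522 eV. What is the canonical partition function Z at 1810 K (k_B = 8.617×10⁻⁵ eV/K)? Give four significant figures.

k_BT = 8.617×10⁻⁵ × 1810 K = 0.155968 eV.
Eᵢ/kT = 0, 1.32720, 1.61572, 3.34684.
Z = Σ e^(−Eᵢ/kT) = e^(−0) + e^(−1.32720) + e^(−1.61572) + e^(−3.34684) = 1.00000 + 0.265219 + 0.198748 + 0.0351954 = 1.49916.

Z = 1.499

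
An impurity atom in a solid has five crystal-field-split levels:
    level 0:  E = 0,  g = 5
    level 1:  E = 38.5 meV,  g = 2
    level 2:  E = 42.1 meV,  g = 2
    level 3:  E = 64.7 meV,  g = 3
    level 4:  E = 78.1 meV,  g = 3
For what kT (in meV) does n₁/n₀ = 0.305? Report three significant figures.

142 meV

n₁/n₀ = (g₁/g₀) exp[−(E₁−E₀)/kT] = 0.305.
⇒ (E₁−E₀)/kT = ln((2/5)/0.305) = ln(1.3115) = 0.27117.
kT = 38.5 meV / 0.27117 = 142 meV.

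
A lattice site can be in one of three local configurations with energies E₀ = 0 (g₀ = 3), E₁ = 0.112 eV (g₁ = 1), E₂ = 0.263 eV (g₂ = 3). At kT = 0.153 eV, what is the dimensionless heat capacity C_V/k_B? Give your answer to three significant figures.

0.359

Eᵢ/kT = 0, 0.73203, 1.7190.
Z = Σ gᵢe^(−Eᵢ/kT) = 3·e^(−0) + 1·e^(−0.73203) + 3·e^(−1.7190) = 3.0000 + 0.48093 + 0.53774 = 4.0187.
⟨E⟩ = 0.048595 eV, ⟨E²⟩ = 0.010757 eV².
C_V/k_B = (⟨E²⟩ − ⟨E⟩²)/(kT)² = (0.010757 − 0.0023615)/0.023409 = 0.359.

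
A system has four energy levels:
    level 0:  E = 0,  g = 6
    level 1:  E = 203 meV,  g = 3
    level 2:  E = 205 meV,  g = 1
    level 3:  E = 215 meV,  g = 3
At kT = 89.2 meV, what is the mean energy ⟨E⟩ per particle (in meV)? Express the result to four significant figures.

Eᵢ/kT = 0, 2.27578, 2.29821, 2.41031.
Z = Σ gᵢe^(−Eᵢ/kT) = 6·e^(−0) + 3·e^(−2.27578) + 1·e^(−2.29821) + 3·e^(−2.41031) = 6.00000 + 0.308150 + 0.100438 + 0.269362 = 6.67795.
⟨E⟩ = Σ Eᵢ gᵢe^(−Eᵢ/kT) / Z = (0·6.00000 + 203·0.308150 + 205·0.100438 + 215·0.269362) / 6.67795 = 21.12 meV.

21.12 meV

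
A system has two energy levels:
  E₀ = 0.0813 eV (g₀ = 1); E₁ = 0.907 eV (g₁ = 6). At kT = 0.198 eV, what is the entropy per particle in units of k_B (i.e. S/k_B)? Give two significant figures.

0.44

Eᵢ/kT = 0.4106, 4.581.
Z = Σ gᵢe^(−Eᵢ/kT) = 1·e^(−0.4106) + 6·e^(−4.581) = 0.6633 + 0.06147 = 0.7248.
⟨E⟩ = Σ EᵢPᵢ = 0.1513 eV.
S/k_B = ln Z + ⟨E⟩/kT = ln(0.7248) + 0.1513/0.198 = -0.3219 + 0.7641 = 0.44.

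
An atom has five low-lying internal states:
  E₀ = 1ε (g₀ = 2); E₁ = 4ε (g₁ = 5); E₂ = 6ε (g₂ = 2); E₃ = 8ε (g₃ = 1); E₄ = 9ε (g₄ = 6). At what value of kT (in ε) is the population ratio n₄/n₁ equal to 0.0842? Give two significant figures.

n₄/n₁ = (g₄/g₁) exp[−(E₄−E₁)/kT] = 0.0842.
⇒ (E₄−E₁)/kT = ln((6/5)/0.0842) = ln(14.25) = 2.657.
kT = 5ε / 2.657 = 1.9 ε.

1.9 ε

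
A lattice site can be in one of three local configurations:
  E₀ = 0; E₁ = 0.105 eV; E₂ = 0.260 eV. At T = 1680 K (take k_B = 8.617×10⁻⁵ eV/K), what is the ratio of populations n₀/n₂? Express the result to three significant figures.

6.03

k_BT = 8.617×10⁻⁵ × 1680 K = 0.14477 eV.
n₀/n₂ = exp[−(E₀−E₂)/kT] = exp(−(-0.260 eV)/(0.14477 eV)) = exp(1.7960) = 6.03.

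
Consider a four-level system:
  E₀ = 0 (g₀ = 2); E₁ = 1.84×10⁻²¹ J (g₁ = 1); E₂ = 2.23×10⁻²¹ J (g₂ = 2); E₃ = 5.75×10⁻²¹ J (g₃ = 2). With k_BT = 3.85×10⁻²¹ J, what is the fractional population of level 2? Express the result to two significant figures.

0.27

Eᵢ/kT = 0, 0.4779, 0.5792, 1.494.
Z = Σ gᵢe^(−Eᵢ/kT) = 2·e^(−0) + 1·e^(−0.4779) + 2·e^(−0.5792) + 2·e^(−1.494) = 2.000 + 0.6201 + 1.121 + 0.4489 = 4.190.
P₂ = g₂ e^(−E₂/kT) / Z = 1.121/4.190 = 0.27.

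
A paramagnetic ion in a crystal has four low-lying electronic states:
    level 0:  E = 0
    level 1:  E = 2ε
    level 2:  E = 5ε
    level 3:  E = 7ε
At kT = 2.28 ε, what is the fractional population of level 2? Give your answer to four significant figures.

Eᵢ/kT = 0, 0.877193, 2.19298, 3.07018.
Z = Σ e^(−Eᵢ/kT) = e^(−0) + e^(−0.877193) + e^(−2.19298) + e^(−3.07018) = 1.00000 + 0.415949 + 0.111584 + 0.0464128 = 1.57395.
P₂ = e^(−E₂/kT) / Z = 0.111584/1.57395 = 0.07089.

0.07089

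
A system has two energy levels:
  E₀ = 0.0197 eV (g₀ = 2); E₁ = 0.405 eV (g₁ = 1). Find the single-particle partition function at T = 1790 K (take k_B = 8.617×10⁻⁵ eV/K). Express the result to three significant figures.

Z = 1.83

k_BT = 8.617×10⁻⁵ × 1790 K = 0.15424 eV.
Eᵢ/kT = 0.12772, 2.6258.
Z = Σ gᵢe^(−Eᵢ/kT) = 2·e^(−0.12772) + 1·e^(−2.6258) = 1.7602 + 0.072382 = 1.8326.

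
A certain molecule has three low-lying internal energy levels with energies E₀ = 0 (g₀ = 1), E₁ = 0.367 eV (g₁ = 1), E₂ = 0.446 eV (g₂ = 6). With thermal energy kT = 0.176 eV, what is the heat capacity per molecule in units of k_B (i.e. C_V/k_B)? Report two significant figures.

1.4

Eᵢ/kT = 0, 2.085, 2.534.
Z = Σ gᵢe^(−Eᵢ/kT) = 1·e^(−0) + 1·e^(−2.085) + 6·e^(−2.534) = 1.000 + 0.1243 + 0.4760 = 1.600.
⟨E⟩ = 0.1612 eV, ⟨E²⟩ = 0.06964 eV².
C_V/k_B = (⟨E²⟩ − ⟨E⟩²)/(kT)² = (0.06964 − 0.02599)/0.03098 = 1.4.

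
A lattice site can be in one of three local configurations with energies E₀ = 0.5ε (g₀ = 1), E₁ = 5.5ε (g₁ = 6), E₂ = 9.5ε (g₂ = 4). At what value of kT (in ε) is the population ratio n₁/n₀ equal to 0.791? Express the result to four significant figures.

2.468 ε

n₁/n₀ = (g₁/g₀) exp[−(E₁−E₀)/kT] = 0.791.
⇒ (E₁−E₀)/kT = ln((6/1)/0.791) = ln(7.58534) = 2.02622.
kT = 5.0ε / 2.02622 = 2.468 ε.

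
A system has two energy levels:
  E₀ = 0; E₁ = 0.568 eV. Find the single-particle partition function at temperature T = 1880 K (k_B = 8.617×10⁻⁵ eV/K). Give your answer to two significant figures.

Z = 1.0

k_BT = 8.617×10⁻⁵ × 1880 K = 0.1620 eV.
Eᵢ/kT = 0, 3.506.
Z = Σ e^(−Eᵢ/kT) = e^(−0) + e^(−3.506) = 1.000 + 0.03002 = 1.030.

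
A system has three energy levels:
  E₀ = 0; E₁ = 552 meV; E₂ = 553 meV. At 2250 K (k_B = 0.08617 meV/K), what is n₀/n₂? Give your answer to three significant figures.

17.3

k_BT = 0.08617 × 2250 K = 193.88 meV.
n₀/n₂ = exp[−(E₀−E₂)/kT] = exp(−(-553 meV)/(193.88 meV)) = exp(2.8523) = 17.3.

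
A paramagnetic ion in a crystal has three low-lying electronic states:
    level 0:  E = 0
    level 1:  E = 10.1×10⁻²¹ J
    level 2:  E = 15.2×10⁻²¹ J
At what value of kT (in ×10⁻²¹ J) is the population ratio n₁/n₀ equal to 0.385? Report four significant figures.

10.58 ×10⁻²¹ J

n₁/n₀ = exp[−(E₁−E₀)/kT] = 0.385.
⇒ (E₁−E₀)/kT = ln(1/0.385) = ln(2.59740) = 0.954511.
kT = 10.1 ×10⁻²¹ J / 0.954511 = 10.58 ×10⁻²¹ J.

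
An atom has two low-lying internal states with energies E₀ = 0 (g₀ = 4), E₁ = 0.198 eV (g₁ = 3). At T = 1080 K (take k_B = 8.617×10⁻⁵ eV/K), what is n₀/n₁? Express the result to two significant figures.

11

k_BT = 8.617×10⁻⁵ × 1080 K = 0.09306 eV.
n₀/n₁ = (g₀/g₁) exp[−(E₀−E₁)/kT] = (4/3) × exp(−(-0.198 eV)/(0.09306 eV)) = (4/3) × exp(2.128) = 11.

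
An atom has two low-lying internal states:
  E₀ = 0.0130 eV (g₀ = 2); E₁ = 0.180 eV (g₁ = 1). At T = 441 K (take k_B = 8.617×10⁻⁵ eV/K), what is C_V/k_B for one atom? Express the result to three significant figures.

0.118

k_BT = 8.617×10⁻⁵ × 441 K = 0.038001 eV.
Eᵢ/kT = 0.34210, 4.7367.
Z = Σ gᵢe^(−Eᵢ/kT) = 2·e^(−0.34210) + 1·e^(−4.7367) = 1.4206 + 0.0087675 = 1.4294.
⟨E⟩ = 0.014024 eV, ⟨E²⟩ = 0.00036669 eV².
C_V/k_B = (⟨E²⟩ − ⟨E⟩²)/(kT)² = (0.00036669 − 0.00019667)/0.0014441 = 0.118.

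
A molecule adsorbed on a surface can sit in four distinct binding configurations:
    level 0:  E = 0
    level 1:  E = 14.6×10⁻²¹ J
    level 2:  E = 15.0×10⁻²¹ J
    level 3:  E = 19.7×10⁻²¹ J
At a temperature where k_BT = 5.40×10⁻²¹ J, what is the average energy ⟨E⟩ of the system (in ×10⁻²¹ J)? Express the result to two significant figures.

Eᵢ/kT = 0, 2.704, 2.778, 3.648.
Z = Σ e^(−Eᵢ/kT) = e^(−0) + e^(−2.704) + e^(−2.778) + e^(−3.648) = 1.000 + 0.06694 + 0.06216 + 0.02604 = 1.155.
⟨E⟩ = Σ Eᵢ e^(−Eᵢ/kT) / Z = (0·1.000 + 14.6·0.06694 + 15.0·0.06216 + 19.7·0.02604) / 1.155 = 2.1 ×10⁻²¹ J.

2.1 ×10⁻²¹ J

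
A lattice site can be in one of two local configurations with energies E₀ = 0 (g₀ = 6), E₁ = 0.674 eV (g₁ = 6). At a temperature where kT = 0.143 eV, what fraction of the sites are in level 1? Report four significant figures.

Eᵢ/kT = 0, 4.71329.
Z = Σ gᵢe^(−Eᵢ/kT) = 6·e^(−0) + 6·e^(−4.71329) = 6.00000 + 0.0538512 = 6.05385.
P₁ = g₁ e^(−E₁/kT) / Z = 0.0538512/6.05385 = 0.008895.

0.008895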